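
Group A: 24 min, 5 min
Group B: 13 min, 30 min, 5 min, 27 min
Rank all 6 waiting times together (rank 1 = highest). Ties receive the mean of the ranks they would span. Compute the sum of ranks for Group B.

12.5

Sorted (descending): 30, 27, 24, 13, 5, 5
The 2 values of 5 occupy positions 5–6 → average rank (5+6)/2 = 5.5.
Group B values → pooled ranks: 13→4, 30→1, 5→5.5, 27→2
Rank sum = 4 + 1 + 5.5 + 2 = 12.5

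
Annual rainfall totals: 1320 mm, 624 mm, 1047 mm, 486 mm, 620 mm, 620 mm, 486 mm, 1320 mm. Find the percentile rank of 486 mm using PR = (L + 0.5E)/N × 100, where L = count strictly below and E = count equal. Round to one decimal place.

12.5

N = 8.
Strictly below 486: 0. Equal to 486: 2.
PR = (0 + 0.5·2)/8 × 100 = 12.5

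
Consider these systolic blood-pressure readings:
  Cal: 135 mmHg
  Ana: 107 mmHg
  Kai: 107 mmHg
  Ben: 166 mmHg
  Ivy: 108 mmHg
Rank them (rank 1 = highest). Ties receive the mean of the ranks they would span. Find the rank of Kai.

Sorted (descending): 166, 135, 108, 107, 107
The 2 values of 107 occupy positions 4–5 → average rank (4+5)/2 = 4.5.
Kai has value 107 mmHg → rank 4.5.

4.5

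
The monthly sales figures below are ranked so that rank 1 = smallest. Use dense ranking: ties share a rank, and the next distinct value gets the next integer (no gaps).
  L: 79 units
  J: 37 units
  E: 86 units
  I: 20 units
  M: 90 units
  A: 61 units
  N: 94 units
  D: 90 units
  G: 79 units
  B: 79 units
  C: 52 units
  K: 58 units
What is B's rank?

Sorted (ascending): 20, 37, 52, 58, 61, 79, 79, 79, 86, 90, 90, 94
The 3 values of 79 share dense rank 6.
The 2 values of 90 share dense rank 8.
Remaining distinct values take the next consecutive integers.
B has value 79 units → rank 6.

6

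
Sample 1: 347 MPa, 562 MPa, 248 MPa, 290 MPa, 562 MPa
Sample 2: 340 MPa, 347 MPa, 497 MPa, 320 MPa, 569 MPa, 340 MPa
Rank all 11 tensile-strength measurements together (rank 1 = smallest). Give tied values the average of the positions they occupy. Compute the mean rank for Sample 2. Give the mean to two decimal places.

6.25

Sorted (ascending): 248, 290, 320, 340, 340, 347, 347, 497, 562, 562, 569
The 2 values of 340 occupy positions 4–5 → average rank (4+5)/2 = 4.5.
The 2 values of 347 occupy positions 6–7 → average rank (6+7)/2 = 6.5.
The 2 values of 562 occupy positions 9–10 → average rank (9+10)/2 = 9.5.
Sample 2 values → pooled ranks: 340→4.5, 347→6.5, 497→8, 320→3, 569→11, 340→4.5
Mean rank = (4.5 + 6.5 + 8 + 3 + 11 + 4.5) / 6 = 6.25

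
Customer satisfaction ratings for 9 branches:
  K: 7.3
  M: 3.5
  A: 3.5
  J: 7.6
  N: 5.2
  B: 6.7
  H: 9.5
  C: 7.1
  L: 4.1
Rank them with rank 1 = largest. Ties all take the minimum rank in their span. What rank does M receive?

8

Sorted (descending): 9.5, 7.6, 7.3, 7.1, 6.7, 5.2, 4.1, 3.5, 3.5
The 2 values of 3.5 occupy positions 8–9 → each gets rank 8.
M has value 3.5 → rank 8.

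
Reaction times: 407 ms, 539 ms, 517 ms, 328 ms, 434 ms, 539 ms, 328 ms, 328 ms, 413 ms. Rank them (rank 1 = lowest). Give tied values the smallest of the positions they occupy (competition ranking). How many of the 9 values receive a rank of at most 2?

3

Sorted (ascending): 328, 328, 328, 407, 413, 434, 517, 539, 539
The 3 values of 328 occupy positions 1–3 → each gets rank 1.
The 2 values of 539 occupy positions 8–9 → each gets rank 8.
Ranks ≤ 2: {1, 1, 1} → 3 values.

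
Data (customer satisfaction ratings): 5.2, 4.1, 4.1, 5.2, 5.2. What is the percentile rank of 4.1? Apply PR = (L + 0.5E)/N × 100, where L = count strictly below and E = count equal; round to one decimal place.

N = 5.
Strictly below 4.1: 0. Equal to 4.1: 2.
PR = (0 + 0.5·2)/5 × 100 = 20.0

20.0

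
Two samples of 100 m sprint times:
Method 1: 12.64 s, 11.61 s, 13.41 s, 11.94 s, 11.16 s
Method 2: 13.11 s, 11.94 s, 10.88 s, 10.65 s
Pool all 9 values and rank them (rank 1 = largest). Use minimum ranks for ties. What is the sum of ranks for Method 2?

Sorted (descending): 13.41, 13.11, 12.64, 11.94, 11.94, 11.61, 11.16, 10.88, 10.65
The 2 values of 11.94 occupy positions 4–5 → each gets rank 4.
Method 2 values → pooled ranks: 13.11→2, 11.94→4, 10.88→8, 10.65→9
Rank sum = 2 + 4 + 8 + 9 = 23

23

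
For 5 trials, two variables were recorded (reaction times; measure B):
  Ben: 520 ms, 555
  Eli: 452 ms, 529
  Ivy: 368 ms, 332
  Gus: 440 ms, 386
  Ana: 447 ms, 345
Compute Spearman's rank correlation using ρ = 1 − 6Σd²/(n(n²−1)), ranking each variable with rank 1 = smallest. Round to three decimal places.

Ranks of variable 1: 5, 4, 1, 2, 3
Ranks of variable 2: 5, 4, 1, 3, 2
d = r₁ − r₂: 0, 0, 0, -1, 1
d²: 0, 0, 0, 1, 1; Σd² = 2
ρ = 1 − 6·2/(5·24) = 1 − 12/120 = 0.900

0.900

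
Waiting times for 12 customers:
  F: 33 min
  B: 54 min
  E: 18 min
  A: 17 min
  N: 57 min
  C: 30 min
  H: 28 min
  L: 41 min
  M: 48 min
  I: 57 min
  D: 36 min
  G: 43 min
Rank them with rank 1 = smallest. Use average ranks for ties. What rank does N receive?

Sorted (ascending): 17, 18, 28, 30, 33, 36, 41, 43, 48, 54, 57, 57
The 2 values of 57 occupy positions 11–12 → average rank (11+12)/2 = 11.5.
N has value 57 min → rank 11.5.

11.5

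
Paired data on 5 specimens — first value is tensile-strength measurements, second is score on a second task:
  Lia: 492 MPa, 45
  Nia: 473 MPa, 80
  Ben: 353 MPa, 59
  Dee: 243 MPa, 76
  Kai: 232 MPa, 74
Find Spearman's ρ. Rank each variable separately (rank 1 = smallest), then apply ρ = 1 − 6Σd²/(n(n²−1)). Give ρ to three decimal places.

Ranks of variable 1: 5, 4, 3, 2, 1
Ranks of variable 2: 1, 5, 2, 4, 3
d = r₁ − r₂: 4, -1, 1, -2, -2
d²: 16, 1, 1, 4, 4; Σd² = 26
ρ = 1 − 6·26/(5·24) = 1 − 156/120 = -0.300

-0.300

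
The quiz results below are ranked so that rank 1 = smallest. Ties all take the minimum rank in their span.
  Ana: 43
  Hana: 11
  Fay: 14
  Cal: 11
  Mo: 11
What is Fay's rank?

Sorted (ascending): 11, 11, 11, 14, 43
The 3 values of 11 occupy positions 1–3 → each gets rank 1.
Fay has value 14 → rank 4.

4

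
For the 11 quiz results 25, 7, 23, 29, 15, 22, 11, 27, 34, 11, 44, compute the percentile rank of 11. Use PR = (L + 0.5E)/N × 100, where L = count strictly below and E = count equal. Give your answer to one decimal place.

N = 11.
Strictly below 11: 1. Equal to 11: 2.
PR = (1 + 0.5·2)/11 × 100 = 18.2

18.2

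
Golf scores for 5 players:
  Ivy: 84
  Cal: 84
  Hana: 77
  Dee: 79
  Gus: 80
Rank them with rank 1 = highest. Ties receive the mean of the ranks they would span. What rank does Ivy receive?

Sorted (descending): 84, 84, 80, 79, 77
The 2 values of 84 occupy positions 1–2 → average rank (1+2)/2 = 1.5.
Ivy has value 84 → rank 1.5.

1.5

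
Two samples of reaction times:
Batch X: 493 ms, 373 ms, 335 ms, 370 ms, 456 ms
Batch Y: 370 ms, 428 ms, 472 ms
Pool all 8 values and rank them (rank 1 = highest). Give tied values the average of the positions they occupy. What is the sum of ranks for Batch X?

23.5

Sorted (descending): 493, 472, 456, 428, 373, 370, 370, 335
The 2 values of 370 occupy positions 6–7 → average rank (6+7)/2 = 6.5.
Batch X values → pooled ranks: 493→1, 373→5, 335→8, 370→6.5, 456→3
Rank sum = 1 + 5 + 8 + 6.5 + 3 = 23.5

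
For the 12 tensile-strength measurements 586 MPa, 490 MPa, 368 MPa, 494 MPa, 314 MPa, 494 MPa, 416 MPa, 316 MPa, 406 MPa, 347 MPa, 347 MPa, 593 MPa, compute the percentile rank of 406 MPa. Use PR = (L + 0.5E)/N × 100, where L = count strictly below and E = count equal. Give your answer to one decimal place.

45.8

N = 12.
Strictly below 406: 5. Equal to 406: 1.
PR = (5 + 0.5·1)/12 × 100 = 45.8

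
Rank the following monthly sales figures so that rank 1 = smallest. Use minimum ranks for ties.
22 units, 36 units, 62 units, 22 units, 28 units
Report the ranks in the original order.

Sorted (ascending): 22, 22, 28, 36, 62
The 2 values of 22 occupy positions 1–2 → each gets rank 1.

1, 4, 5, 1, 3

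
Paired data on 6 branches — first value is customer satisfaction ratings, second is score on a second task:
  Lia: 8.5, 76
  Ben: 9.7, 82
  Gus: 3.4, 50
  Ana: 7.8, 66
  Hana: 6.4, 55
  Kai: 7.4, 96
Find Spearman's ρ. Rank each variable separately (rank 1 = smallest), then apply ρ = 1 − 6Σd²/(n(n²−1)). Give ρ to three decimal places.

0.657

Ranks of variable 1: 5, 6, 1, 4, 2, 3
Ranks of variable 2: 4, 5, 1, 3, 2, 6
d = r₁ − r₂: 1, 1, 0, 1, 0, -3
d²: 1, 1, 0, 1, 0, 9; Σd² = 12
ρ = 1 − 6·12/(6·35) = 1 − 72/210 = 0.657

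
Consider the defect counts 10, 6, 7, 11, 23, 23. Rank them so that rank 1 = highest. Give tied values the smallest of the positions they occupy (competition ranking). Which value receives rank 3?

11

Sorted (descending): 23, 23, 11, 10, 7, 6
The 2 values of 23 occupy positions 1–2 → each gets rank 1.
Rank 3 → value 11.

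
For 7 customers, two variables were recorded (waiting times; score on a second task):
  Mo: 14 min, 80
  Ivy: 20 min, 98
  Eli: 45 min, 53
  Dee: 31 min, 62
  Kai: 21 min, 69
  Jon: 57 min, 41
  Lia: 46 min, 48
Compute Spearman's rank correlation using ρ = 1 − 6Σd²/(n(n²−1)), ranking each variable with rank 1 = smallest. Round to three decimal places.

Ranks of variable 1: 1, 2, 5, 4, 3, 7, 6
Ranks of variable 2: 6, 7, 3, 4, 5, 1, 2
d = r₁ − r₂: -5, -5, 2, 0, -2, 6, 4
d²: 25, 25, 4, 0, 4, 36, 16; Σd² = 110
ρ = 1 − 6·110/(7·48) = 1 − 660/336 = -0.964

-0.964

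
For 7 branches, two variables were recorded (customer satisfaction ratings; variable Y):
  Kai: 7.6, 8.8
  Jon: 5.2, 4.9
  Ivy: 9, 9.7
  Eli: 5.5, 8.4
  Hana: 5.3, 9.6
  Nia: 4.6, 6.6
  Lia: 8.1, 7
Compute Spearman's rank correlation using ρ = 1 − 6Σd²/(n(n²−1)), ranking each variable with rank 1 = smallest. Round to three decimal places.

Ranks of variable 1: 5, 2, 7, 4, 3, 1, 6
Ranks of variable 2: 5, 1, 7, 4, 6, 2, 3
d = r₁ − r₂: 0, 1, 0, 0, -3, -1, 3
d²: 0, 1, 0, 0, 9, 1, 9; Σd² = 20
ρ = 1 − 6·20/(7·48) = 1 − 120/336 = 0.643

0.643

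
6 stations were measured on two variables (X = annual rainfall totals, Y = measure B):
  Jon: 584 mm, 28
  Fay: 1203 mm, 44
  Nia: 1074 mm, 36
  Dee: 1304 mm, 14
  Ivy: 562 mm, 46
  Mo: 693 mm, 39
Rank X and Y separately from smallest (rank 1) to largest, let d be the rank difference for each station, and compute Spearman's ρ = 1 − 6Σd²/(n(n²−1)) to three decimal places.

-0.486

Ranks of variable 1: 2, 5, 4, 6, 1, 3
Ranks of variable 2: 2, 5, 3, 1, 6, 4
d = r₁ − r₂: 0, 0, 1, 5, -5, -1
d²: 0, 0, 1, 25, 25, 1; Σd² = 52
ρ = 1 − 6·52/(6·35) = 1 − 312/210 = -0.486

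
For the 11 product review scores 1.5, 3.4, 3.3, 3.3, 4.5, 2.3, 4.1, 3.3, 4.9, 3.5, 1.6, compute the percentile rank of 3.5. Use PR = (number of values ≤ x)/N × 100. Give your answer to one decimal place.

N = 11.
Strictly below 3.5: 7. Equal to 3.5: 1.
PR = 8/11 × 100 = 72.7

72.7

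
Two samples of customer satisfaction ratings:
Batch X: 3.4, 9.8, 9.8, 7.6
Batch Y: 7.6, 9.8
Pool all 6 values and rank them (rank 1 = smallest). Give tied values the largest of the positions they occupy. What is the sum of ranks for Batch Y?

9

Sorted (ascending): 3.4, 7.6, 7.6, 9.8, 9.8, 9.8
The 2 values of 7.6 occupy positions 2–3 → each gets rank 3.
The 3 values of 9.8 occupy positions 4–6 → each gets rank 6.
Batch Y values → pooled ranks: 7.6→3, 9.8→6
Rank sum = 3 + 6 = 9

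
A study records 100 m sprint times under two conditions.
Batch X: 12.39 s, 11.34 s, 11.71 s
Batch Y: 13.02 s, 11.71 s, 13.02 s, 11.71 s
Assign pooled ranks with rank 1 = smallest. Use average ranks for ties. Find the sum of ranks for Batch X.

Sorted (ascending): 11.34, 11.71, 11.71, 11.71, 12.39, 13.02, 13.02
The 3 values of 11.71 occupy positions 2–4 → average rank 3.
The 2 values of 13.02 occupy positions 6–7 → average rank (6+7)/2 = 6.5.
Batch X values → pooled ranks: 12.39→5, 11.34→1, 11.71→3
Rank sum = 5 + 1 + 3 = 9

9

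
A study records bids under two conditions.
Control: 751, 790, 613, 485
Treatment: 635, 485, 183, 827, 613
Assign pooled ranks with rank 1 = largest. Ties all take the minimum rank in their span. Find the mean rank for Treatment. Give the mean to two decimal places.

5.20

Sorted (descending): 827, 790, 751, 635, 613, 613, 485, 485, 183
The 2 values of 613 occupy positions 5–6 → each gets rank 5.
The 2 values of 485 occupy positions 7–8 → each gets rank 7.
Treatment values → pooled ranks: 635→4, 485→7, 183→9, 827→1, 613→5
Mean rank = (4 + 7 + 9 + 1 + 5) / 5 = 5.20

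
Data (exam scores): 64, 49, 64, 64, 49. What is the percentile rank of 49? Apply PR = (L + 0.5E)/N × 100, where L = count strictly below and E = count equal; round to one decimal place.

N = 5.
Strictly below 49: 0. Equal to 49: 2.
PR = (0 + 0.5·2)/5 × 100 = 20.0

20.0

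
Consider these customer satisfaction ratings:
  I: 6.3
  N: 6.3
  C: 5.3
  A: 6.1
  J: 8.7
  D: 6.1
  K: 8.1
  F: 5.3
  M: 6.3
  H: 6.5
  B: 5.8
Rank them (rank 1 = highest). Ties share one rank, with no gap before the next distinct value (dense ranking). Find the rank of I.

Sorted (descending): 8.7, 8.1, 6.5, 6.3, 6.3, 6.3, 6.1, 6.1, 5.8, 5.3, 5.3
The 3 values of 6.3 share dense rank 4.
The 2 values of 6.1 share dense rank 5.
The 2 values of 5.3 share dense rank 7.
Remaining distinct values take the next consecutive integers.
I has value 6.3 → rank 4.

4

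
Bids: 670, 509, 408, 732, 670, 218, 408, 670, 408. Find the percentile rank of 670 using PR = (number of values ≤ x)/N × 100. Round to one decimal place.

88.9

N = 9.
Strictly below 670: 5. Equal to 670: 3.
PR = 8/9 × 100 = 88.9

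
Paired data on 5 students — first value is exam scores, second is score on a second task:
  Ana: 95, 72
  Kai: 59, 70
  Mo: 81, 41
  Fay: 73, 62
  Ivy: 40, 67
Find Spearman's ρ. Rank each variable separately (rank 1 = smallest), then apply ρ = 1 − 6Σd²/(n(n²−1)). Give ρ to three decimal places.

0.100

Ranks of variable 1: 5, 2, 4, 3, 1
Ranks of variable 2: 5, 4, 1, 2, 3
d = r₁ − r₂: 0, -2, 3, 1, -2
d²: 0, 4, 9, 1, 4; Σd² = 18
ρ = 1 − 6·18/(5·24) = 1 − 108/120 = 0.100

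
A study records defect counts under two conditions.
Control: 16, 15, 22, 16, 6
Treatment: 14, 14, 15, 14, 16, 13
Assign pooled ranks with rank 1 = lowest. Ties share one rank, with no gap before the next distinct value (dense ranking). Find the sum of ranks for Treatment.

20

Sorted (ascending): 6, 13, 14, 14, 14, 15, 15, 16, 16, 16, 22
The 3 values of 14 share dense rank 3.
The 2 values of 15 share dense rank 4.
The 3 values of 16 share dense rank 5.
Remaining distinct values take the next consecutive integers.
Treatment values → pooled ranks: 14→3, 14→3, 15→4, 14→3, 16→5, 13→2
Rank sum = 3 + 3 + 4 + 3 + 5 + 2 = 20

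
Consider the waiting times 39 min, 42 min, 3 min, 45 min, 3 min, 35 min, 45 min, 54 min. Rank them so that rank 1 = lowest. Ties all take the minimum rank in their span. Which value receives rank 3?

35

Sorted (ascending): 3, 3, 35, 39, 42, 45, 45, 54
The 2 values of 3 occupy positions 1–2 → each gets rank 1.
The 2 values of 45 occupy positions 6–7 → each gets rank 6.
Rank 3 → value 35.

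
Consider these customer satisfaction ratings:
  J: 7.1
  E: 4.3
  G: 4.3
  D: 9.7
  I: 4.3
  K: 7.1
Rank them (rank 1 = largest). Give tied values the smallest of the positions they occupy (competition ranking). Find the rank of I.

Sorted (descending): 9.7, 7.1, 7.1, 4.3, 4.3, 4.3
The 2 values of 7.1 occupy positions 2–3 → each gets rank 2.
The 3 values of 4.3 occupy positions 4–6 → each gets rank 4.
I has value 4.3 → rank 4.

4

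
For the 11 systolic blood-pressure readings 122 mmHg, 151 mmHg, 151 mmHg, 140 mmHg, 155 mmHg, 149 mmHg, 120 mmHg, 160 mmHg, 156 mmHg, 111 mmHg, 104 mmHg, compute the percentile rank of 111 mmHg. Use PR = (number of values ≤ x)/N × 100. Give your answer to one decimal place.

N = 11.
Strictly below 111: 1. Equal to 111: 1.
PR = 2/11 × 100 = 18.2

18.2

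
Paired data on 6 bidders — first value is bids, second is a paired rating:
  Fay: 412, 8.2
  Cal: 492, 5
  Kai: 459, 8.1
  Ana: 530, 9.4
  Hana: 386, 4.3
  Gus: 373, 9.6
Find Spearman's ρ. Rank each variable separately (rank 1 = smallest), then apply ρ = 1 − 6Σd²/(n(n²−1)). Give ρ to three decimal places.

-0.086

Ranks of variable 1: 3, 5, 4, 6, 2, 1
Ranks of variable 2: 4, 2, 3, 5, 1, 6
d = r₁ − r₂: -1, 3, 1, 1, 1, -5
d²: 1, 9, 1, 1, 1, 25; Σd² = 38
ρ = 1 − 6·38/(6·35) = 1 − 228/210 = -0.086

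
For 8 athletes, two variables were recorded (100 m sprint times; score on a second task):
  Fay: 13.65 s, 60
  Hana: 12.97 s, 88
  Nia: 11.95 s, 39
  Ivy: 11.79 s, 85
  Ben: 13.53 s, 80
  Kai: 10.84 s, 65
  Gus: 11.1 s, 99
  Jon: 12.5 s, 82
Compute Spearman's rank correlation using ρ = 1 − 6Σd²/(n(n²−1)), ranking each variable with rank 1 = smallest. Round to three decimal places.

-0.238

Ranks of variable 1: 8, 6, 4, 3, 7, 1, 2, 5
Ranks of variable 2: 2, 7, 1, 6, 4, 3, 8, 5
d = r₁ − r₂: 6, -1, 3, -3, 3, -2, -6, 0
d²: 36, 1, 9, 9, 9, 4, 36, 0; Σd² = 104
ρ = 1 − 6·104/(8·63) = 1 − 624/504 = -0.238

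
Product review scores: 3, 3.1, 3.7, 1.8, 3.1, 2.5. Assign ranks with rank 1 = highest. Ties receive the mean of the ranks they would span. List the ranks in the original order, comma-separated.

Sorted (descending): 3.7, 3.1, 3.1, 3, 2.5, 1.8
The 2 values of 3.1 occupy positions 2–3 → average rank (2+3)/2 = 2.5.

4, 2.5, 1, 6, 2.5, 5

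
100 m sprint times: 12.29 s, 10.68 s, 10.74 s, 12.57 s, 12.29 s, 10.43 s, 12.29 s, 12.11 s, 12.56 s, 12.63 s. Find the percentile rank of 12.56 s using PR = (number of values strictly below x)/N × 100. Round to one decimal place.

70.0

N = 10.
Strictly below 12.56: 7. Equal to 12.56: 1.
PR = 7/10 × 100 = 70.0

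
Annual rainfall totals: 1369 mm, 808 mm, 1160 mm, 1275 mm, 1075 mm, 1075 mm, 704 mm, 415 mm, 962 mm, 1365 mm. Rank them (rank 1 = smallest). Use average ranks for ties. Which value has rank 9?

Sorted (ascending): 415, 704, 808, 962, 1075, 1075, 1160, 1275, 1365, 1369
The 2 values of 1075 occupy positions 5–6 → average rank (5+6)/2 = 5.5.
Rank 9 → value 1365.

1365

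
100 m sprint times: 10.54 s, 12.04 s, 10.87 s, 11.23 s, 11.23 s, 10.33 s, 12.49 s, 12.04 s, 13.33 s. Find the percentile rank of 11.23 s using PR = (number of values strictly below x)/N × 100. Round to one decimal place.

33.3

N = 9.
Strictly below 11.23: 3. Equal to 11.23: 2.
PR = 3/9 × 100 = 33.3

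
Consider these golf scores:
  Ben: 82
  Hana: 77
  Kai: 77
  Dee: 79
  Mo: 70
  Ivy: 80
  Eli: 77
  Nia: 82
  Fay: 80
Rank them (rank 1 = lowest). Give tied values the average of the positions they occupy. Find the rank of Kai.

Sorted (ascending): 70, 77, 77, 77, 79, 80, 80, 82, 82
The 3 values of 77 occupy positions 2–4 → average rank 3.
The 2 values of 80 occupy positions 6–7 → average rank (6+7)/2 = 6.5.
The 2 values of 82 occupy positions 8–9 → average rank (8+9)/2 = 8.5.
Kai has value 77 → rank 3.

3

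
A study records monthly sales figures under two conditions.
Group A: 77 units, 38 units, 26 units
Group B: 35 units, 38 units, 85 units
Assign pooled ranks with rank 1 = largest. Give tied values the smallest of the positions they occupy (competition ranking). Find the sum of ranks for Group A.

Sorted (descending): 85, 77, 38, 38, 35, 26
The 2 values of 38 occupy positions 3–4 → each gets rank 3.
Group A values → pooled ranks: 77→2, 38→3, 26→6
Rank sum = 2 + 3 + 6 = 11

11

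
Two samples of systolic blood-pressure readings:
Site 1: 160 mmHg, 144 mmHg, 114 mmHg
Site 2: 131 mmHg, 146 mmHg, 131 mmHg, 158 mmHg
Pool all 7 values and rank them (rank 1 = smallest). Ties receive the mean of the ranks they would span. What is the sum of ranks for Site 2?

16

Sorted (ascending): 114, 131, 131, 144, 146, 158, 160
The 2 values of 131 occupy positions 2–3 → average rank (2+3)/2 = 2.5.
Site 2 values → pooled ranks: 131→2.5, 146→5, 131→2.5, 158→6
Rank sum = 2.5 + 5 + 2.5 + 6 = 16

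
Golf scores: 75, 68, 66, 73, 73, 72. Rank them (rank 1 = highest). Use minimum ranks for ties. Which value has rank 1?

Sorted (descending): 75, 73, 73, 72, 68, 66
The 2 values of 73 occupy positions 2–3 → each gets rank 2.
Rank 1 → value 75.

75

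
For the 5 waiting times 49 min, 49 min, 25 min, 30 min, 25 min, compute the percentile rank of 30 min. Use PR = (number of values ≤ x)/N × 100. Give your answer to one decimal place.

60.0

N = 5.
Strictly below 30: 2. Equal to 30: 1.
PR = 3/5 × 100 = 60.0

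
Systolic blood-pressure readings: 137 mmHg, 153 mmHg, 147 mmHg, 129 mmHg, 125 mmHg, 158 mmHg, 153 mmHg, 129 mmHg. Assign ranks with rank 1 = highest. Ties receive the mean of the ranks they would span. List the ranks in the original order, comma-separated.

5, 2.5, 4, 6.5, 8, 1, 2.5, 6.5

Sorted (descending): 158, 153, 153, 147, 137, 129, 129, 125
The 2 values of 153 occupy positions 2–3 → average rank (2+3)/2 = 2.5.
The 2 values of 129 occupy positions 6–7 → average rank (6+7)/2 = 6.5.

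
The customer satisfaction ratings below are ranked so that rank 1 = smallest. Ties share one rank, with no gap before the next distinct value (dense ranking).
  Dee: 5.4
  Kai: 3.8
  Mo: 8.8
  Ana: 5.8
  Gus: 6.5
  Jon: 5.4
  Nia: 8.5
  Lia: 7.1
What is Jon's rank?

2

Sorted (ascending): 3.8, 5.4, 5.4, 5.8, 6.5, 7.1, 8.5, 8.8
The 2 values of 5.4 share dense rank 2.
Remaining distinct values take the next consecutive integers.
Jon has value 5.4 → rank 2.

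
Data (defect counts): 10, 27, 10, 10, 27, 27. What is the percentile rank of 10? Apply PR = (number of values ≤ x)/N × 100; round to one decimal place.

50.0

N = 6.
Strictly below 10: 0. Equal to 10: 3.
PR = 3/6 × 100 = 50.0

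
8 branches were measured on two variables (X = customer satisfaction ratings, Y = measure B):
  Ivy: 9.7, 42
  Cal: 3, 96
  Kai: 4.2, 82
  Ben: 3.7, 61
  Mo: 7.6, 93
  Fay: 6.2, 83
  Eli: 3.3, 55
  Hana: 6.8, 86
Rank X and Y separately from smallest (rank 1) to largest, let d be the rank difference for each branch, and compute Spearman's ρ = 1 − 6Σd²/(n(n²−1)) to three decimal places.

Ranks of variable 1: 8, 1, 4, 3, 7, 5, 2, 6
Ranks of variable 2: 1, 8, 4, 3, 7, 5, 2, 6
d = r₁ − r₂: 7, -7, 0, 0, 0, 0, 0, 0
d²: 49, 49, 0, 0, 0, 0, 0, 0; Σd² = 98
ρ = 1 − 6·98/(8·63) = 1 − 588/504 = -0.167

-0.167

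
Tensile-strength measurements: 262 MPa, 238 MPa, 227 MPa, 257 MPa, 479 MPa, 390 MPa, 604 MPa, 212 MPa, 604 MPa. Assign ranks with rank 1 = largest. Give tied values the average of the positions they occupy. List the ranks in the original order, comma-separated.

Sorted (descending): 604, 604, 479, 390, 262, 257, 238, 227, 212
The 2 values of 604 occupy positions 1–2 → average rank (1+2)/2 = 1.5.

5, 7, 8, 6, 3, 4, 1.5, 9, 1.5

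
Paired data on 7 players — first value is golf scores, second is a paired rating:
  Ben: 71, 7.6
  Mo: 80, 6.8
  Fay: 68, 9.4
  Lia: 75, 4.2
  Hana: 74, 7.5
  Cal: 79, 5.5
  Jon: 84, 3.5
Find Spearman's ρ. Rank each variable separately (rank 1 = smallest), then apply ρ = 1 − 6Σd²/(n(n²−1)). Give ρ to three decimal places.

-0.857

Ranks of variable 1: 2, 6, 1, 4, 3, 5, 7
Ranks of variable 2: 6, 4, 7, 2, 5, 3, 1
d = r₁ − r₂: -4, 2, -6, 2, -2, 2, 6
d²: 16, 4, 36, 4, 4, 4, 36; Σd² = 104
ρ = 1 − 6·104/(7·48) = 1 − 624/336 = -0.857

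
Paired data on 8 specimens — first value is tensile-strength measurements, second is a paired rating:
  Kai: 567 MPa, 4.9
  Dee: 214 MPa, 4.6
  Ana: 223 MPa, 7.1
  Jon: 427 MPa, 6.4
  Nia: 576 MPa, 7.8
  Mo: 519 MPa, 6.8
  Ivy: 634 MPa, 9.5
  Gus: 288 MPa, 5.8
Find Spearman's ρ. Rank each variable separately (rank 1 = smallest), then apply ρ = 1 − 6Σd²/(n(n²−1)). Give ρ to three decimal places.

Ranks of variable 1: 6, 1, 2, 4, 7, 5, 8, 3
Ranks of variable 2: 2, 1, 6, 4, 7, 5, 8, 3
d = r₁ − r₂: 4, 0, -4, 0, 0, 0, 0, 0
d²: 16, 0, 16, 0, 0, 0, 0, 0; Σd² = 32
ρ = 1 − 6·32/(8·63) = 1 − 192/504 = 0.619

0.619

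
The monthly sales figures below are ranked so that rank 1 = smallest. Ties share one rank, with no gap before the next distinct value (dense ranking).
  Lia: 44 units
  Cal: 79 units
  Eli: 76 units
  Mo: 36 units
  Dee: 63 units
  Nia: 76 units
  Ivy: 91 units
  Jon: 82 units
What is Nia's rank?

4

Sorted (ascending): 36, 44, 63, 76, 76, 79, 82, 91
The 2 values of 76 share dense rank 4.
Remaining distinct values take the next consecutive integers.
Nia has value 76 units → rank 4.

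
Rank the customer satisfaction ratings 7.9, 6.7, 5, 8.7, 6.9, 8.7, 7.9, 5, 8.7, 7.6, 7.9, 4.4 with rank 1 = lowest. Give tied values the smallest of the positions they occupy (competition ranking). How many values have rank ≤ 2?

3

Sorted (ascending): 4.4, 5, 5, 6.7, 6.9, 7.6, 7.9, 7.9, 7.9, 8.7, 8.7, 8.7
The 2 values of 5 occupy positions 2–3 → each gets rank 2.
The 3 values of 7.9 occupy positions 7–9 → each gets rank 7.
The 3 values of 8.7 occupy positions 10–12 → each gets rank 10.
Ranks ≤ 2: {1, 2, 2} → 3 values.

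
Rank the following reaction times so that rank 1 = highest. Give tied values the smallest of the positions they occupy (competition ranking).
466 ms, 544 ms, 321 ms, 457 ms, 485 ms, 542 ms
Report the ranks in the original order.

Sorted (descending): 544, 542, 485, 466, 457, 321
No ties — each value takes its position as its rank.

4, 1, 6, 5, 3, 2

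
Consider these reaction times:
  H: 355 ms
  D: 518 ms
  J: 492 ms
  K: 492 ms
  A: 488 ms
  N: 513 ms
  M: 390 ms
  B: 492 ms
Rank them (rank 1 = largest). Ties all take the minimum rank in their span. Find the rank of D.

1

Sorted (descending): 518, 513, 492, 492, 492, 488, 390, 355
The 3 values of 492 occupy positions 3–5 → each gets rank 3.
D has value 518 ms → rank 1.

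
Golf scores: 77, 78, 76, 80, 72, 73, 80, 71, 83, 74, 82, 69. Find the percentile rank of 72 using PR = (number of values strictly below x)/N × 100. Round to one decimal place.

16.7

N = 12.
Strictly below 72: 2. Equal to 72: 1.
PR = 2/12 × 100 = 16.7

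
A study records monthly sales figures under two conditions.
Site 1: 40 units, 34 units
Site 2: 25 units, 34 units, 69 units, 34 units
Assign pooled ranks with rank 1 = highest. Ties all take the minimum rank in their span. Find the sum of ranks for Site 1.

5

Sorted (descending): 69, 40, 34, 34, 34, 25
The 3 values of 34 occupy positions 3–5 → each gets rank 3.
Site 1 values → pooled ranks: 40→2, 34→3
Rank sum = 2 + 3 = 5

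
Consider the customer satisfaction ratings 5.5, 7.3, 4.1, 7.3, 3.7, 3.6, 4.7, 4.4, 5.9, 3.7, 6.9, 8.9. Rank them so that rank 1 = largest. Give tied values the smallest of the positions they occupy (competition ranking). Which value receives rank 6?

Sorted (descending): 8.9, 7.3, 7.3, 6.9, 5.9, 5.5, 4.7, 4.4, 4.1, 3.7, 3.7, 3.6
The 2 values of 7.3 occupy positions 2–3 → each gets rank 2.
The 2 values of 3.7 occupy positions 10–11 → each gets rank 10.
Rank 6 → value 5.5.

5.5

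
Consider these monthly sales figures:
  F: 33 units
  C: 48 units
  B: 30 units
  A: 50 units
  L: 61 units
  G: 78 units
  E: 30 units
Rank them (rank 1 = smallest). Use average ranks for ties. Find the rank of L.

Sorted (ascending): 30, 30, 33, 48, 50, 61, 78
The 2 values of 30 occupy positions 1–2 → average rank (1+2)/2 = 1.5.
L has value 61 units → rank 6.

6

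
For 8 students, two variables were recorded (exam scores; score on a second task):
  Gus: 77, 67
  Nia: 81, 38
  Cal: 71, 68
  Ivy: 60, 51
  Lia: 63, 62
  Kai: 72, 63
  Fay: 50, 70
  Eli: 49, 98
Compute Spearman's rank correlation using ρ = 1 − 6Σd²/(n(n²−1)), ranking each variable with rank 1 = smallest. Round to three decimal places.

Ranks of variable 1: 7, 8, 5, 3, 4, 6, 2, 1
Ranks of variable 2: 5, 1, 6, 2, 3, 4, 7, 8
d = r₁ − r₂: 2, 7, -1, 1, 1, 2, -5, -7
d²: 4, 49, 1, 1, 1, 4, 25, 49; Σd² = 134
ρ = 1 − 6·134/(8·63) = 1 − 804/504 = -0.595

-0.595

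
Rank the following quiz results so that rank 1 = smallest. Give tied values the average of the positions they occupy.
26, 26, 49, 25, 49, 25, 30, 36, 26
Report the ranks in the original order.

Sorted (ascending): 25, 25, 26, 26, 26, 30, 36, 49, 49
The 2 values of 25 occupy positions 1–2 → average rank (1+2)/2 = 1.5.
The 3 values of 26 occupy positions 3–5 → average rank 4.
The 2 values of 49 occupy positions 8–9 → average rank (8+9)/2 = 8.5.

4, 4, 8.5, 1.5, 8.5, 1.5, 6, 7, 4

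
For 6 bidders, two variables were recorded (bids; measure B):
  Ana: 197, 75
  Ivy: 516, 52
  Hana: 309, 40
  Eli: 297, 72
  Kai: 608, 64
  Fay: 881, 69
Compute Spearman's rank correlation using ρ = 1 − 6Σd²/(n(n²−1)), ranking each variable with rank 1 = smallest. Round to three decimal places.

-0.429

Ranks of variable 1: 1, 4, 3, 2, 5, 6
Ranks of variable 2: 6, 2, 1, 5, 3, 4
d = r₁ − r₂: -5, 2, 2, -3, 2, 2
d²: 25, 4, 4, 9, 4, 4; Σd² = 50
ρ = 1 − 6·50/(6·35) = 1 − 300/210 = -0.429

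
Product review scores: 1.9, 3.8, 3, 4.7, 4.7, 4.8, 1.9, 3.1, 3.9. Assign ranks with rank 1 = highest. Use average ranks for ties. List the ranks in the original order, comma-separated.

Sorted (descending): 4.8, 4.7, 4.7, 3.9, 3.8, 3.1, 3, 1.9, 1.9
The 2 values of 4.7 occupy positions 2–3 → average rank (2+3)/2 = 2.5.
The 2 values of 1.9 occupy positions 8–9 → average rank (8+9)/2 = 8.5.

8.5, 5, 7, 2.5, 2.5, 1, 8.5, 6, 4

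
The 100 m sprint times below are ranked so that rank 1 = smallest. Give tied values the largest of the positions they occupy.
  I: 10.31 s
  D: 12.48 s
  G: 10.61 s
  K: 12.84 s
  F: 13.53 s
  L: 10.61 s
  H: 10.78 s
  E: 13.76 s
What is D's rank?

Sorted (ascending): 10.31, 10.61, 10.61, 10.78, 12.48, 12.84, 13.53, 13.76
The 2 values of 10.61 occupy positions 2–3 → each gets rank 3.
D has value 12.48 s → rank 5.

5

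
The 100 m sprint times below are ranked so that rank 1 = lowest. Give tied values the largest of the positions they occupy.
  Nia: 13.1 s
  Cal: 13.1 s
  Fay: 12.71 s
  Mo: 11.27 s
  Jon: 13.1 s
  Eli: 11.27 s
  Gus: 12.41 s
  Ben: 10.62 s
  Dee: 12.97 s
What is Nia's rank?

Sorted (ascending): 10.62, 11.27, 11.27, 12.41, 12.71, 12.97, 13.1, 13.1, 13.1
The 2 values of 11.27 occupy positions 2–3 → each gets rank 3.
The 3 values of 13.1 occupy positions 7–9 → each gets rank 9.
Nia has value 13.1 s → rank 9.

9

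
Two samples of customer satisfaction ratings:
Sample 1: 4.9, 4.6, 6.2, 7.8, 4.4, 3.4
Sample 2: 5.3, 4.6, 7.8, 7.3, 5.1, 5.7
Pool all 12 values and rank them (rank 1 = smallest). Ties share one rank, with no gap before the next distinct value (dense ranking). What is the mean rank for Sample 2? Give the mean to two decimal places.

Sorted (ascending): 3.4, 4.4, 4.6, 4.6, 4.9, 5.1, 5.3, 5.7, 6.2, 7.3, 7.8, 7.8
The 2 values of 4.6 share dense rank 3.
The 2 values of 7.8 share dense rank 10.
Remaining distinct values take the next consecutive integers.
Sample 2 values → pooled ranks: 5.3→6, 4.6→3, 7.8→10, 7.3→9, 5.1→5, 5.7→7
Mean rank = (6 + 3 + 10 + 9 + 5 + 7) / 6 = 6.67

6.67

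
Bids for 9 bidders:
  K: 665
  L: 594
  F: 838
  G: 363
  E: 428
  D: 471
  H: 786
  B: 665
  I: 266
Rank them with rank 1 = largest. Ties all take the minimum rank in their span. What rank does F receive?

1

Sorted (descending): 838, 786, 665, 665, 594, 471, 428, 363, 266
The 2 values of 665 occupy positions 3–4 → each gets rank 3.
F has value 838 → rank 1.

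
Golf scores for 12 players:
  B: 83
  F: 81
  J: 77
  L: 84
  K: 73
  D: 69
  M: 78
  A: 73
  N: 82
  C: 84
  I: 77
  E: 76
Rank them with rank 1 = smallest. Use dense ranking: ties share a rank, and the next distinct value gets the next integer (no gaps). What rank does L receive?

9

Sorted (ascending): 69, 73, 73, 76, 77, 77, 78, 81, 82, 83, 84, 84
The 2 values of 73 share dense rank 2.
The 2 values of 77 share dense rank 4.
The 2 values of 84 share dense rank 9.
Remaining distinct values take the next consecutive integers.
L has value 84 → rank 9.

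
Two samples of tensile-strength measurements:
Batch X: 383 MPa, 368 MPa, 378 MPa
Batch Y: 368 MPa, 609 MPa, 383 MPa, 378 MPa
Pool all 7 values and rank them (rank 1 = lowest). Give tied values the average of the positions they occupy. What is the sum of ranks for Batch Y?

17.5

Sorted (ascending): 368, 368, 378, 378, 383, 383, 609
The 2 values of 368 occupy positions 1–2 → average rank (1+2)/2 = 1.5.
The 2 values of 378 occupy positions 3–4 → average rank (3+4)/2 = 3.5.
The 2 values of 383 occupy positions 5–6 → average rank (5+6)/2 = 5.5.
Batch Y values → pooled ranks: 368→1.5, 609→7, 383→5.5, 378→3.5
Rank sum = 1.5 + 7 + 5.5 + 3.5 = 17.5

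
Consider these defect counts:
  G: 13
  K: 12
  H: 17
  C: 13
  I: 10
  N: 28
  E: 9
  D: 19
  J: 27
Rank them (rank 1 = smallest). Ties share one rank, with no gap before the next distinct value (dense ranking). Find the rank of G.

Sorted (ascending): 9, 10, 12, 13, 13, 17, 19, 27, 28
The 2 values of 13 share dense rank 4.
Remaining distinct values take the next consecutive integers.
G has value 13 → rank 4.

4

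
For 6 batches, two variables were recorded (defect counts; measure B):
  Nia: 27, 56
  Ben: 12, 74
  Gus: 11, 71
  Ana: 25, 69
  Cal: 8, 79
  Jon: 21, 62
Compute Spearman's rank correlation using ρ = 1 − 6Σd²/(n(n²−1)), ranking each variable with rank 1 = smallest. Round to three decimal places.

Ranks of variable 1: 6, 3, 2, 5, 1, 4
Ranks of variable 2: 1, 5, 4, 3, 6, 2
d = r₁ − r₂: 5, -2, -2, 2, -5, 2
d²: 25, 4, 4, 4, 25, 4; Σd² = 66
ρ = 1 − 6·66/(6·35) = 1 − 396/210 = -0.886

-0.886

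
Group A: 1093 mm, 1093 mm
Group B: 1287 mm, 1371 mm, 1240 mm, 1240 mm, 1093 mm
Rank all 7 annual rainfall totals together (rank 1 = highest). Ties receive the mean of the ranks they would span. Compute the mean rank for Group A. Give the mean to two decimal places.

6.00

Sorted (descending): 1371, 1287, 1240, 1240, 1093, 1093, 1093
The 2 values of 1240 occupy positions 3–4 → average rank (3+4)/2 = 3.5.
The 3 values of 1093 occupy positions 5–7 → average rank 6.
Group A values → pooled ranks: 1093→6, 1093→6
Mean rank = (6 + 6) / 2 = 6.00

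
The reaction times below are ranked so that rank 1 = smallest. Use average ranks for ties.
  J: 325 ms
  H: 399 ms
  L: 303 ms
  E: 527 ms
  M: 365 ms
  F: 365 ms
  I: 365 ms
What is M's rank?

Sorted (ascending): 303, 325, 365, 365, 365, 399, 527
The 3 values of 365 occupy positions 3–5 → average rank 4.
M has value 365 ms → rank 4.

4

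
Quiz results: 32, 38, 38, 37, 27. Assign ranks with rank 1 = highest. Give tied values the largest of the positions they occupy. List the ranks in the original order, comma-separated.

4, 2, 2, 3, 5

Sorted (descending): 38, 38, 37, 32, 27
The 2 values of 38 occupy positions 1–2 → each gets rank 2.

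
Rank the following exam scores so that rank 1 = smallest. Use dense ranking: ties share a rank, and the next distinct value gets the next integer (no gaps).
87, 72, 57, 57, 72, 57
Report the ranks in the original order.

Sorted (ascending): 57, 57, 57, 72, 72, 87
The 3 values of 57 share dense rank 1.
The 2 values of 72 share dense rank 2.
Remaining distinct values take the next consecutive integers.

3, 2, 1, 1, 2, 1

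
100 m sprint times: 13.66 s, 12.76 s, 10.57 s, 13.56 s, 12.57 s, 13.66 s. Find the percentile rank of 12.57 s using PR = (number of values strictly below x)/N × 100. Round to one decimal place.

16.7

N = 6.
Strictly below 12.57: 1. Equal to 12.57: 1.
PR = 1/6 × 100 = 16.7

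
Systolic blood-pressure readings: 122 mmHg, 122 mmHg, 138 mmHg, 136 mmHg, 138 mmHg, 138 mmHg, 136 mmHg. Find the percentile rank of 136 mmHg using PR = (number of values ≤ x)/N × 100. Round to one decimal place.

57.1

N = 7.
Strictly below 136: 2. Equal to 136: 2.
PR = 4/7 × 100 = 57.1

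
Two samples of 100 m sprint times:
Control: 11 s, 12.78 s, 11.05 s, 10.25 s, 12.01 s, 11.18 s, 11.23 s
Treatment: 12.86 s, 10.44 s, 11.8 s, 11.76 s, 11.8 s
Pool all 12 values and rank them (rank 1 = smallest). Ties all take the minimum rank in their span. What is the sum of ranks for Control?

40

Sorted (ascending): 10.25, 10.44, 11, 11.05, 11.18, 11.23, 11.76, 11.8, 11.8, 12.01, 12.78, 12.86
The 2 values of 11.8 occupy positions 8–9 → each gets rank 8.
Control values → pooled ranks: 11→3, 12.78→11, 11.05→4, 10.25→1, 12.01→10, 11.18→5, 11.23→6
Rank sum = 3 + 11 + 4 + 1 + 10 + 5 + 6 = 40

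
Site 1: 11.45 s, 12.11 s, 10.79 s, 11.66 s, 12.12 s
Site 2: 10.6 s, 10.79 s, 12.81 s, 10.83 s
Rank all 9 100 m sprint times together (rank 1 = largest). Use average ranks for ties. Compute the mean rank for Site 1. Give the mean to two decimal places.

4.30

Sorted (descending): 12.81, 12.12, 12.11, 11.66, 11.45, 10.83, 10.79, 10.79, 10.6
The 2 values of 10.79 occupy positions 7–8 → average rank (7+8)/2 = 7.5.
Site 1 values → pooled ranks: 11.45→5, 12.11→3, 10.79→7.5, 11.66→4, 12.12→2
Mean rank = (5 + 3 + 7.5 + 4 + 2) / 5 = 4.30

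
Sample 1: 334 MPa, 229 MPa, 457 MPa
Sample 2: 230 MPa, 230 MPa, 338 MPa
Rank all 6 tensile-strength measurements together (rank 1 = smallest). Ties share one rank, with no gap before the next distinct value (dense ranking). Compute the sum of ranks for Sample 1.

9

Sorted (ascending): 229, 230, 230, 334, 338, 457
The 2 values of 230 share dense rank 2.
Remaining distinct values take the next consecutive integers.
Sample 1 values → pooled ranks: 334→3, 229→1, 457→5
Rank sum = 3 + 1 + 5 = 9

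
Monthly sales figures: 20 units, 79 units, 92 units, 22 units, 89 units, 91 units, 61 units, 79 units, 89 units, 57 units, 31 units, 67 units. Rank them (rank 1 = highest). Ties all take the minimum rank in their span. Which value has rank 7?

67

Sorted (descending): 92, 91, 89, 89, 79, 79, 67, 61, 57, 31, 22, 20
The 2 values of 89 occupy positions 3–4 → each gets rank 3.
The 2 values of 79 occupy positions 5–6 → each gets rank 5.
Rank 7 → value 67.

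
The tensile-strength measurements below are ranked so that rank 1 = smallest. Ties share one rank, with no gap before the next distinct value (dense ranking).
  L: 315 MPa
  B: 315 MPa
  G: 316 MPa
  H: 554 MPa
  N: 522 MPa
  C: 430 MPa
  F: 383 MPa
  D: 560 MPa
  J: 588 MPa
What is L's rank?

1

Sorted (ascending): 315, 315, 316, 383, 430, 522, 554, 560, 588
The 2 values of 315 share dense rank 1.
Remaining distinct values take the next consecutive integers.
L has value 315 MPa → rank 1.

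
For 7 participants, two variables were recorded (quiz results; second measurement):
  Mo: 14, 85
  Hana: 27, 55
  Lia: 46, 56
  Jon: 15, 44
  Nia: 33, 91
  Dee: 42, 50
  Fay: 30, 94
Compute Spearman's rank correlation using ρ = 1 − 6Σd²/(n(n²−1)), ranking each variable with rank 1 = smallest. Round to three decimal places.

0.071

Ranks of variable 1: 1, 3, 7, 2, 5, 6, 4
Ranks of variable 2: 5, 3, 4, 1, 6, 2, 7
d = r₁ − r₂: -4, 0, 3, 1, -1, 4, -3
d²: 16, 0, 9, 1, 1, 16, 9; Σd² = 52
ρ = 1 − 6·52/(7·48) = 1 − 312/336 = 0.071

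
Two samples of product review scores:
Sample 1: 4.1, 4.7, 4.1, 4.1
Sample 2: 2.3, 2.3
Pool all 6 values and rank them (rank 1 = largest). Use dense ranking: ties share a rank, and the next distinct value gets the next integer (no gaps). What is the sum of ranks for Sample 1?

Sorted (descending): 4.7, 4.1, 4.1, 4.1, 2.3, 2.3
The 3 values of 4.1 share dense rank 2.
The 2 values of 2.3 share dense rank 3.
Remaining distinct values take the next consecutive integers.
Sample 1 values → pooled ranks: 4.1→2, 4.7→1, 4.1→2, 4.1→2
Rank sum = 2 + 1 + 2 + 2 = 7

7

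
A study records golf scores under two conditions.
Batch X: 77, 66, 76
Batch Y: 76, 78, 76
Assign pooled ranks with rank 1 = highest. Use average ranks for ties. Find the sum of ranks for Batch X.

12

Sorted (descending): 78, 77, 76, 76, 76, 66
The 3 values of 76 occupy positions 3–5 → average rank 4.
Batch X values → pooled ranks: 77→2, 66→6, 76→4
Rank sum = 2 + 6 + 4 = 12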